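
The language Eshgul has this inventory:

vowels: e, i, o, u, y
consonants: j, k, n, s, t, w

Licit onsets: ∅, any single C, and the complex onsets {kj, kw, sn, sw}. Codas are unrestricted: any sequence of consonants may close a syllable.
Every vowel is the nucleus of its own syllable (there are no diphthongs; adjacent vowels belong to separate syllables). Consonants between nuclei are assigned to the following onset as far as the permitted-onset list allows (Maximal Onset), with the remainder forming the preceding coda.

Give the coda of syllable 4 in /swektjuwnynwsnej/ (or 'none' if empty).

Vowels present: e, u, y, e; each is a nucleus, giving 4 syllables.
Between /e/ (V1) and /u/ (V2): /ktj/ — longest licit onset from the right is /j/, leaving /kt/ as coda.
Between /u/ (V2) and /y/ (V3): /wn/ — longest licit onset from the right is /n/, leaving /w/ as coda.
Between /y/ (V3) and /e/ (V4): cluster /nwsn/ — the longest permitted-onset suffix is /sn/; onset = /sn/, preceding coda = /nw/.
So the parse is swekt.juw.nynw.snej.
Syllable 4 is /snej/: onset /sn/, nucleus /e/, coda /j/.

j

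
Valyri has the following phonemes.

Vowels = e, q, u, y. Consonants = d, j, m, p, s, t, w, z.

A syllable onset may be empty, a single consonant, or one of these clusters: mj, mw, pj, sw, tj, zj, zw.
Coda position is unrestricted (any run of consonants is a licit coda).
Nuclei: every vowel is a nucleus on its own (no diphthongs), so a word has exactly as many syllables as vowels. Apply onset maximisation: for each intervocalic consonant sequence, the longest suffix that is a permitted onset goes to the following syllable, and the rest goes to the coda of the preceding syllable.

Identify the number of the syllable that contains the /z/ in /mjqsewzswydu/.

Vowels present: q, e, y, u; each is a nucleus, giving 4 syllables.
V1 /q/ – V2 /e/: /s/ → onset of the next syllable (single consonants are always licit onsets).
V2 /e/ – V3 /y/: /wzsw/ — longest licit onset from the right is /sw/, leaving /wz/ as coda.
V3 /y/ – V4 /u/: /d/ is a single consonant, so it becomes the next onset.
Syllabification: mjq.sewz.swy.du.
The /z/ is in the coda of syllable 2 (/sewz/).

2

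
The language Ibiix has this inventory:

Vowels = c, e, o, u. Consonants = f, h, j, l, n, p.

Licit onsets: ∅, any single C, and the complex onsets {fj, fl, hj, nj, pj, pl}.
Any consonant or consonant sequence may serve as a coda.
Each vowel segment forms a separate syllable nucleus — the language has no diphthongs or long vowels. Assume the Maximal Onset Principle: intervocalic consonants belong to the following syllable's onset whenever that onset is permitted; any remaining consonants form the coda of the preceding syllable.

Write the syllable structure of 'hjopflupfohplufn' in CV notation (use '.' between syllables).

CCVC.CCVC.CVC.CCVCC

The vowels are o, u, o, u — 4 nuclei, so 4 syllables.
V1 /o/ – V2 /u/: cluster /pfl/ — the longest permitted-onset suffix is /fl/; onset = /fl/, preceding coda = /p/.
V2 /u/ – V3 /o/: cluster /pf/ — the longest permitted-onset suffix is /f/; onset = /f/, preceding coda = /p/.
V3 /o/ – V4 /u/: /hpl/ — longest licit onset from the right is /pl/, leaving /h/ as coda.
Result: hjop.flup.foh.plufn.
Mapping each syllable to C/V: /hjop/ → CCVC, /flup/ → CCVC, /foh/ → CVC, /plufn/ → CCVCC.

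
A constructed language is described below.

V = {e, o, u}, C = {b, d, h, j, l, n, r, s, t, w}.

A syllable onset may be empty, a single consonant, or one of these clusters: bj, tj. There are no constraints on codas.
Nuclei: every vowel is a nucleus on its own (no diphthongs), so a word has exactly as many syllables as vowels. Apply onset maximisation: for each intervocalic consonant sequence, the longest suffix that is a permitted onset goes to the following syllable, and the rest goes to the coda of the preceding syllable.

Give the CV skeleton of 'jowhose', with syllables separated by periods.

The vowels are o, o, e — 3 nuclei, so 3 syllables.
V1 /o/ – V2 /o/: /wh/ — longest licit onset from the right is /h/, leaving /w/ as coda.
V2 /o/ – V3 /e/: /s/ → onset of the next syllable (single consonants are always licit onsets).
Result: jow.ho.se.
Mapping each syllable to C/V: /jow/ → CVC, /ho/ → CV, /se/ → CV.

CVC.CV.CV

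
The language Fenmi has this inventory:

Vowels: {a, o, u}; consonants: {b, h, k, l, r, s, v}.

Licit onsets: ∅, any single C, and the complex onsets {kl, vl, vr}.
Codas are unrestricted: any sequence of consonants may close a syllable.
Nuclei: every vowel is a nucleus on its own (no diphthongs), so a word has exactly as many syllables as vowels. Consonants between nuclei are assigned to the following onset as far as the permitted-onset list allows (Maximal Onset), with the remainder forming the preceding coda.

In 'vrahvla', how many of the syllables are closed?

Nuclei (vowels): a, a → 2 syllables.
/a…a/ gap (V1→V2): /hvl/ — longest licit onset from the right is /vl/, leaving /h/ as coda.
Result: vrah.vla.
Classifying each syllable: /vrah/ (closed), /vla/ (open).
Closed syllables: 1.

1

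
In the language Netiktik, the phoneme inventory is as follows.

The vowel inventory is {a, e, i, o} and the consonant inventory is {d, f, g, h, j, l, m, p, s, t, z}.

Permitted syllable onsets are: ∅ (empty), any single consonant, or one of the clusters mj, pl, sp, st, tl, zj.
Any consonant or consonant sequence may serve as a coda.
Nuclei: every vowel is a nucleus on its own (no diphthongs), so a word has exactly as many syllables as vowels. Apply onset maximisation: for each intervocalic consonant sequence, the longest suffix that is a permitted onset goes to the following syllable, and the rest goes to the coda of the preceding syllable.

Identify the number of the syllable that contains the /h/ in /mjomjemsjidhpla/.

Vowels present: o, e, i, a; each is a nucleus, giving 4 syllables.
V1 /o/ – V2 /e/: /mj/ — entire cluster is a permitted onset → onset /mj/, coda ∅.
V2 /e/ – V3 /i/: /msj/ — longest licit onset from the right is /j/, leaving /ms/ as coda.
V3 /i/ – V4 /a/: /dhpl/ — longest licit onset from the right is /pl/, leaving /dh/ as coda.
Putting it together: mjo.mjems.jidh.pla.
The /h/ is in the coda of syllable 3 (/jidh/).

3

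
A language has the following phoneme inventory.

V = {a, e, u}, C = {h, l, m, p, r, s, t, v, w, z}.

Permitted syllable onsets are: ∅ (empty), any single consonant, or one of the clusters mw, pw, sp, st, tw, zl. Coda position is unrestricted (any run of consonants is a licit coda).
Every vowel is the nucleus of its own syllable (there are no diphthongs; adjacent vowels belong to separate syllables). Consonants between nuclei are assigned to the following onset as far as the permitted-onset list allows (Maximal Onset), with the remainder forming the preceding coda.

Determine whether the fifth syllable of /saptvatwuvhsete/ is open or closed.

open

The vowels are a, a, u, e, e — 5 nuclei, so 5 syllables.
V1 /a/ – V2 /a/: /ptv/ — longest licit onset from the right is /v/, leaving /pt/ as coda.
V2 /a/ – V3 /u/: /tw/ is a licit onset in full, so it all attaches to the next syllable.
V3 /u/ – V4 /e/: cluster /vhs/ — the longest permitted-onset suffix is /s/; onset = /s/, preceding coda = /vh/.
V4 /e/ – V5 /e/: just /t/ — single C goes to the following onset.
So the parse is sapt.va.twuvh.se.te.
Syllable 5 is /te/; it ends in its nucleus with no coda, so it is open.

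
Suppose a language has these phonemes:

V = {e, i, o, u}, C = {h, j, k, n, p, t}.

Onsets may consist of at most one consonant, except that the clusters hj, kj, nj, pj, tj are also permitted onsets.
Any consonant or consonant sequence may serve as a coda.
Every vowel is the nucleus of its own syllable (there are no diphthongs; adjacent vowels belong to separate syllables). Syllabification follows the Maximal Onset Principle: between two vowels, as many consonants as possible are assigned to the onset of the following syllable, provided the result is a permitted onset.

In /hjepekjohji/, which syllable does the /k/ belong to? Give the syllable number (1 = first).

3

Vowels present: e, e, o, i; each is a nucleus, giving 4 syllables.
σ1/σ2 boundary: just /p/ — single C goes to the following onset.
σ2/σ3 boundary: /kj/ — entire cluster is a permitted onset → onset /kj/, coda ∅.
σ3/σ4 boundary: cluster /hj/ — /hj/ is itself a permitted onset, so the whole cluster goes right; preceding coda = ∅.
So the parse is hje.pe.kjo.hji.
The /k/ is in the onset of syllable 3 (/kjo/).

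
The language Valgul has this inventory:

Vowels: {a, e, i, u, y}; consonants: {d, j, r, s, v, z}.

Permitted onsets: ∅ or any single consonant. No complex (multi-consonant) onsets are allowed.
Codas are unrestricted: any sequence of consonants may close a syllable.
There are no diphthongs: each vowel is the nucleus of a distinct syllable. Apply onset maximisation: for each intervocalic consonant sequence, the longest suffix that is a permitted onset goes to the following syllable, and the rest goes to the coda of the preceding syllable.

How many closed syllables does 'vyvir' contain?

1

Nuclei (vowels): y, i → 2 syllables.
σ1/σ2 boundary: /v/ is a single consonant, so it becomes the next onset.
Result: vy.vir.
Classifying each syllable: /vy/ (open), /vir/ (closed).
Closed syllables: 1.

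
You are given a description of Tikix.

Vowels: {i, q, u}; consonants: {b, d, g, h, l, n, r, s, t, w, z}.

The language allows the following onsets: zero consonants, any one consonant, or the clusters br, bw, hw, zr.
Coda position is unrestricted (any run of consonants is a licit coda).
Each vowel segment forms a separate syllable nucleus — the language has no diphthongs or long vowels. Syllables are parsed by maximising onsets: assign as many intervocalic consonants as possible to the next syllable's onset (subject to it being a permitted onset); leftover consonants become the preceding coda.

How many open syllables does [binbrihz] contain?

Nuclei (vowels): i, i → 2 syllables.
V1 /i/ – V2 /i/: /nbr/ splits as /n/ + /br/ (/br/ is the longest suffix that is a licit onset).
Result: bin.brihz.
Classifying each syllable: /bin/ (closed), /brihz/ (closed).
Open syllables: 0.

0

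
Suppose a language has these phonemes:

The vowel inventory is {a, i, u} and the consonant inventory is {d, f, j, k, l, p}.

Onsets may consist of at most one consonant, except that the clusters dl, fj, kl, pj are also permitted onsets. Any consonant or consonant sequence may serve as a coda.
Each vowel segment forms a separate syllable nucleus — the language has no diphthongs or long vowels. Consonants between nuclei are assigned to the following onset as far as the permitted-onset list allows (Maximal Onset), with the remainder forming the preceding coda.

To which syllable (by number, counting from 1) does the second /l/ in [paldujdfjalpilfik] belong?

3

The vowels are a, u, a, i, i — 5 nuclei, so 5 syllables.
/a…u/ gap (V1→V2): /ld/ — longest licit onset from the right is /d/, leaving /l/ as coda.
/u…a/ gap (V2→V3): /jdfj/; trying suffixes from longest down, /fj/ is the first permitted one, so coda /jd/ | onset /fj/.
/a…i/ gap (V3→V4): /lp/ — longest licit onset from the right is /p/, leaving /l/ as coda.
/i…i/ gap (V4→V5): /lf/; trying suffixes from longest down, /f/ is the first permitted one, so coda /l/ | onset /f/.
So the parse is pal.dujd.fjal.pil.fik.
The second /l/ is in the coda of syllable 3 (/fjal/).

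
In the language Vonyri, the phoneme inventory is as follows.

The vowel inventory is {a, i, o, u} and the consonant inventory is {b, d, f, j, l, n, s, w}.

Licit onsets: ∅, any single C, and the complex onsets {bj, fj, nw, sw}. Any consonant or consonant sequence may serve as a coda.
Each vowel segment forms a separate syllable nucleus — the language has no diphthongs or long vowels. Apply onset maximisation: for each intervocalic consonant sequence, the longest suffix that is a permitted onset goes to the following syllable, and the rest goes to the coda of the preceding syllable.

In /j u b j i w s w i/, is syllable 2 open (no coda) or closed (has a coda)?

Vowels present: u, i, i; each is a nucleus, giving 3 syllables.
/u…i/ gap (V1→V2): /bj/ is a licit onset in full, so it all attaches to the next syllable.
/i…i/ gap (V2→V3): cluster /wsw/ — the longest permitted-onset suffix is /sw/; onset = /sw/, preceding coda = /w/.
Result: ju.bjiw.swi.
Syllable 2 is /bjiw/ with coda /w/, so it is closed.

closed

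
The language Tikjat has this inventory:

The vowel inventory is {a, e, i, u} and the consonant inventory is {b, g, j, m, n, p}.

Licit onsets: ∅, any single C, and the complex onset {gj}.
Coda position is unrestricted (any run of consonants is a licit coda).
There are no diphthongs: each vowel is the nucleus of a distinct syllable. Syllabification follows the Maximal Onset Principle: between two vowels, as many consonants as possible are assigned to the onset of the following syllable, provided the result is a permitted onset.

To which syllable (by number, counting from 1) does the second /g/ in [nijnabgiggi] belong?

3

Vowels present: i, a, i, i; each is a nucleus, giving 4 syllables.
σ1/σ2 boundary: /jn/; trying suffixes from longest down, /n/ is the first permitted one, so coda /j/ | onset /n/.
σ2/σ3 boundary: cluster /bg/ — the longest permitted-onset suffix is /g/; onset = /g/, preceding coda = /b/.
σ3/σ4 boundary: /gg/ splits as /g/ + /g/ (/g/ is the longest suffix that is a licit onset).
So the parse is nij.nab.gig.gi.
The second /g/ is in the coda of syllable 3 (/gig/).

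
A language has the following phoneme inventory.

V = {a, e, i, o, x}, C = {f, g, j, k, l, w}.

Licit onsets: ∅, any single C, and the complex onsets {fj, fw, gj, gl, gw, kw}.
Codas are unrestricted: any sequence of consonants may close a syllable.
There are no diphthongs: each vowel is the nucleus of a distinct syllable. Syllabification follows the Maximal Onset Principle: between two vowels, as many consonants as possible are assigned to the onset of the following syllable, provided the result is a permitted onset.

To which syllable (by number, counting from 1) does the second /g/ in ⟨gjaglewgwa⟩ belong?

2

The vowels are a, e, a — 3 nuclei, so 3 syllables.
σ1/σ2 boundary: cluster /gl/ — /gl/ is itself a permitted onset, so the whole cluster goes right; preceding coda = ∅.
σ2/σ3 boundary: /wgw/ — longest licit onset from the right is /gw/, leaving /w/ as coda.
Syllabification: gja.glew.gwa.
The second /g/ is in the onset of syllable 2 (/glew/).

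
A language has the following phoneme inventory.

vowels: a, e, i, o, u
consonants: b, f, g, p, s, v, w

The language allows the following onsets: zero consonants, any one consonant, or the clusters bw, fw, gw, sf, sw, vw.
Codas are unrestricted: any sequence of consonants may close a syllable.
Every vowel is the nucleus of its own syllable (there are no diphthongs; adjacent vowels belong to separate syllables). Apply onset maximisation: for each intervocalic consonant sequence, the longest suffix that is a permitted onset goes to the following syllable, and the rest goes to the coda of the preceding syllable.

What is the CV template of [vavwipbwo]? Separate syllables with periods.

Vowels present: a, i, o; each is a nucleus, giving 3 syllables.
σ1/σ2 boundary: /vw/ is a licit onset in full, so it all attaches to the next syllable.
σ2/σ3 boundary: /pbw/ splits as /p/ + /bw/ (/bw/ is the longest suffix that is a licit onset).
So the parse is va.vwip.bwo.
Mapping each syllable to C/V: /va/ → CV, /vwip/ → CCVC, /bwo/ → CCV.

CV.CCVC.CCV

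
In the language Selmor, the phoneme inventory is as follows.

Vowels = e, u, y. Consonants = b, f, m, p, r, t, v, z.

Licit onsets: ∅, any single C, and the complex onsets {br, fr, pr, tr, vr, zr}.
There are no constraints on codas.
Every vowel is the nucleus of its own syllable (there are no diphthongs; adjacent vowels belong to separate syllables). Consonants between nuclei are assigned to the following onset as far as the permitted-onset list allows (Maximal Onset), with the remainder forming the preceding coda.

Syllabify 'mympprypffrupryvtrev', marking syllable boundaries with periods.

mymp.prypf.fru.pryv.trev

Vowels present: y, y, u, y, e; each is a nucleus, giving 5 syllables.
V1 /y/ – V2 /y/: /mppr/; trying suffixes from longest down, /pr/ is the first permitted one, so coda /mp/ | onset /pr/.
V2 /y/ – V3 /u/: /pffr/; trying suffixes from longest down, /fr/ is the first permitted one, so coda /pf/ | onset /fr/.
V3 /u/ – V4 /y/: cluster /pr/ — /pr/ is itself a permitted onset, so the whole cluster goes right; preceding coda = ∅.
V4 /y/ – V5 /e/: cluster /vtr/ — the longest permitted-onset suffix is /tr/; onset = /tr/, preceding coda = /v/.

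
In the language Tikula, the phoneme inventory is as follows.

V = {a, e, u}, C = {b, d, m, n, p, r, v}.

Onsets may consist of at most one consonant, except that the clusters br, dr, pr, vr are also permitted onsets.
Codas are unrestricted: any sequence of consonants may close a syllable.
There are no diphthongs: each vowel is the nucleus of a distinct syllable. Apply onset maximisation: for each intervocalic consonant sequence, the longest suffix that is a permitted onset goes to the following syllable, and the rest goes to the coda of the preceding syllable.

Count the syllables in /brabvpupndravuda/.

Vowels present: a, u, a, u, a; each is a nucleus, giving 5 syllables.

5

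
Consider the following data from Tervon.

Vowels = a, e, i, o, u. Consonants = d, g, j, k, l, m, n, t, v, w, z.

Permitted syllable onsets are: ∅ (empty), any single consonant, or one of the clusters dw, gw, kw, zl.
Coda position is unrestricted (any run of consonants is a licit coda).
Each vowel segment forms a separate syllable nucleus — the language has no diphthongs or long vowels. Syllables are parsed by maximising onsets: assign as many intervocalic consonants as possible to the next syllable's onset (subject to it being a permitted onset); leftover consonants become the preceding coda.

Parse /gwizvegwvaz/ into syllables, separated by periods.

gwiz.vegw.vaz

Vowels present: i, e, a; each is a nucleus, giving 3 syllables.
/i…e/ gap (V1→V2): cluster /zv/ — the longest permitted-onset suffix is /v/; onset = /v/, preceding coda = /z/.
/e…a/ gap (V2→V3): cluster /gwv/ — the longest permitted-onset suffix is /v/; onset = /v/, preceding coda = /gw/.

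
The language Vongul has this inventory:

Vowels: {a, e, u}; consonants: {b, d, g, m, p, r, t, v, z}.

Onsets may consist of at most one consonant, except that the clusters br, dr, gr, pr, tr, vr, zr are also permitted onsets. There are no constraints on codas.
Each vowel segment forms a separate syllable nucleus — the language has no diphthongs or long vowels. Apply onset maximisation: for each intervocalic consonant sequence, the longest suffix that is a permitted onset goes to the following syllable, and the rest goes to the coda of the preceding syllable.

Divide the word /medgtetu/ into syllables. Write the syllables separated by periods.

medg.te.tu

Vowels present: e, e, u; each is a nucleus, giving 3 syllables.
V1 /e/ – V2 /e/: /dgt/ splits as /dg/ + /t/ (/t/ is the longest suffix that is a licit onset).
V2 /e/ – V3 /u/: /t/ → onset of the next syllable (single consonants are always licit onsets).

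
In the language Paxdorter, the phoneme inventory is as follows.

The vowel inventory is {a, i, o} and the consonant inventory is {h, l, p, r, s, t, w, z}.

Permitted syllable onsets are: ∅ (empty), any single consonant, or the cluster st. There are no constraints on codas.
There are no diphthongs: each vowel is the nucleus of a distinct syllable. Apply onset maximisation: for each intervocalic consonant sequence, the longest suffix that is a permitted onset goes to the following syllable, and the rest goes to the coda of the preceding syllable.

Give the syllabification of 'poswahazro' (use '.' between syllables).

Nuclei (vowels): o, a, a, o → 4 syllables.
Between /o/ (V1) and /a/ (V2): /sw/ — longest licit onset from the right is /w/, leaving /s/ as coda.
Between /a/ (V2) and /a/ (V3): just /h/ — single C goes to the following onset.
Between /a/ (V3) and /o/ (V4): /zr/ — longest licit onset from the right is /r/, leaving /z/ as coda.

pos.wa.haz.ro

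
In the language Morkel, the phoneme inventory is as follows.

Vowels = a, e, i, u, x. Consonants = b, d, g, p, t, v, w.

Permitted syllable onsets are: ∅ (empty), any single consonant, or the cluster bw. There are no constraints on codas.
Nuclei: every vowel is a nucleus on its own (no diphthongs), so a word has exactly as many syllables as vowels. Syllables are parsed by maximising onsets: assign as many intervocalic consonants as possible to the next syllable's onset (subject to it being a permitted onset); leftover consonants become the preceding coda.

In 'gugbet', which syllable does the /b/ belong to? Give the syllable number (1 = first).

2

Nuclei (vowels): u, e → 2 syllables.
Between /u/ (V1) and /e/ (V2): /gb/; trying suffixes from longest down, /b/ is the first permitted one, so coda /g/ | onset /b/.
Result: gug.bet.
The /b/ is in the onset of syllable 2 (/bet/).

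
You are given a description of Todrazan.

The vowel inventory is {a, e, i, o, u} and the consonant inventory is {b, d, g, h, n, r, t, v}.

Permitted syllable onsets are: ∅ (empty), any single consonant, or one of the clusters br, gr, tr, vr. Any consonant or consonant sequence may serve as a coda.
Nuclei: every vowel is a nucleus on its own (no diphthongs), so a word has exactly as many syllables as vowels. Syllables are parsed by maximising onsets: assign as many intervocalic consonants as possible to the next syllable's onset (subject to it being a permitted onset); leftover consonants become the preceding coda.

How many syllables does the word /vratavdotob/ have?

4

Nuclei (vowels): a, a, o, o → 4 syllables.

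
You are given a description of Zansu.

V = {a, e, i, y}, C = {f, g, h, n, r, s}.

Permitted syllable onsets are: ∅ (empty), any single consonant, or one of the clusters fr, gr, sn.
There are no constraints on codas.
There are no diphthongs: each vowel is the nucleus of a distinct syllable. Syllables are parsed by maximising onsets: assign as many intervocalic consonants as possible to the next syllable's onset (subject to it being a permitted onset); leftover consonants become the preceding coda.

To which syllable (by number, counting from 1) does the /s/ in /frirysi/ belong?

3

The vowels are i, y, i — 3 nuclei, so 3 syllables.
σ1/σ2 boundary: just /r/ — single C goes to the following onset.
σ2/σ3 boundary: /s/ → onset of the next syllable (single consonants are always licit onsets).
Syllabification: fri.ry.si.
The /s/ is in the onset of syllable 3 (/si/).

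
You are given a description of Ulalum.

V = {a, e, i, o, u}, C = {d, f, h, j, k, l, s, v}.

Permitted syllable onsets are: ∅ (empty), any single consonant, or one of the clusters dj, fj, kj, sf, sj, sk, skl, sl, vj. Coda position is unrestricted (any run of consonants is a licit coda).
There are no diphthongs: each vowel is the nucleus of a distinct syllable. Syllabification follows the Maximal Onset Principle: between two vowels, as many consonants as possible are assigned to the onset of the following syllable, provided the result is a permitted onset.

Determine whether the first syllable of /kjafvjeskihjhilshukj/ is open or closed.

Nuclei (vowels): a, e, i, i, u → 5 syllables.
σ1/σ2 boundary: /fvj/ — longest licit onset from the right is /vj/, leaving /f/ as coda.
σ2/σ3 boundary: cluster /sk/ — /sk/ is itself a permitted onset, so the whole cluster goes right; preceding coda = ∅.
σ3/σ4 boundary: /hjh/ splits as /hj/ + /h/ (/h/ is the longest suffix that is a licit onset).
σ4/σ5 boundary: /lsh/ splits as /ls/ + /h/ (/h/ is the longest suffix that is a licit onset).
So the parse is kjaf.vje.skihj.hils.hukj.
Syllable 1 is /kjaf/ with coda /f/, so it is closed.

closed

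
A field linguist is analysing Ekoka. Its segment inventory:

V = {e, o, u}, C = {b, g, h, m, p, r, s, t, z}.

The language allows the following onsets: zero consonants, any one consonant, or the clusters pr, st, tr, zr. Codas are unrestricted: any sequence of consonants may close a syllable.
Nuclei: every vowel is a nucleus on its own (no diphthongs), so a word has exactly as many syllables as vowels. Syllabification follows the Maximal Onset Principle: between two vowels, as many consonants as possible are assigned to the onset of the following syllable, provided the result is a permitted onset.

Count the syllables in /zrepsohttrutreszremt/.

5

The vowels are e, o, u, e, e — 5 nuclei, so 5 syllables.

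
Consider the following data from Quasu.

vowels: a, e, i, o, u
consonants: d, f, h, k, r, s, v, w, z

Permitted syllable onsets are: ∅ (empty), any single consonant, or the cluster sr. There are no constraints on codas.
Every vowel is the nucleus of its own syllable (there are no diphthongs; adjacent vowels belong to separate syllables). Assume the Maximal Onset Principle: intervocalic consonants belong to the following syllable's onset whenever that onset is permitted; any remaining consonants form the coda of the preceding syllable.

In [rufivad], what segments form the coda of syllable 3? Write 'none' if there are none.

d

The vowels are u, i, a — 3 nuclei, so 3 syllables.
/u…i/ gap (V1→V2): /f/ is a single consonant, so it becomes the next onset.
/i…a/ gap (V2→V3): /v/ → onset of the next syllable (single consonants are always licit onsets).
Putting it together: ru.fi.vad.
Syllable 3 is /vad/: onset /v/, nucleus /a/, coda /d/.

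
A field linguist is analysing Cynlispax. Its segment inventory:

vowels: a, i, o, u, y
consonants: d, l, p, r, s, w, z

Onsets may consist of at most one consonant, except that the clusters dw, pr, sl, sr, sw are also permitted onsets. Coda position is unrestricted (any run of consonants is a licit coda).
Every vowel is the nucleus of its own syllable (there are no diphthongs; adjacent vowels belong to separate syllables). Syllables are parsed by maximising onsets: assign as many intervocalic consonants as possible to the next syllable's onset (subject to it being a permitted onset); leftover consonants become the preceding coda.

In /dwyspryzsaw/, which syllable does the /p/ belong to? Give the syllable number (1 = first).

The vowels are y, y, a — 3 nuclei, so 3 syllables.
σ1/σ2 boundary: /spr/ splits as /s/ + /pr/ (/pr/ is the longest suffix that is a licit onset).
σ2/σ3 boundary: /zs/ — longest licit onset from the right is /s/, leaving /z/ as coda.
Putting it together: dwys.pryz.saw.
The /p/ is in the onset of syllable 2 (/pryz/).

2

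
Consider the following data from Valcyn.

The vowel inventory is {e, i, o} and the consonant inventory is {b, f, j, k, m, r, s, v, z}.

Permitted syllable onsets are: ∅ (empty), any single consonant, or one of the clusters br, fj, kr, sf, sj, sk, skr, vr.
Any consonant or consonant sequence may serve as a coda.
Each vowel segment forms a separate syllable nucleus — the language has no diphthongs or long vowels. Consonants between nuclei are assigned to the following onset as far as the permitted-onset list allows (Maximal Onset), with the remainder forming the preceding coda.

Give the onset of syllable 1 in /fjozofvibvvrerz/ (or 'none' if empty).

Nuclei (vowels): o, o, i, e → 4 syllables.
V1 /o/ – V2 /o/: /z/ is a single consonant, so it becomes the next onset.
V2 /o/ – V3 /i/: /fv/; trying suffixes from longest down, /v/ is the first permitted one, so coda /f/ | onset /v/.
V3 /i/ – V4 /e/: /bvvr/ — longest licit onset from the right is /vr/, leaving /bv/ as coda.
Putting it together: fjo.zof.vibv.vrerz.
Syllable 1 is /fjo/: onset /fj/, nucleus /o/, coda ∅.

fj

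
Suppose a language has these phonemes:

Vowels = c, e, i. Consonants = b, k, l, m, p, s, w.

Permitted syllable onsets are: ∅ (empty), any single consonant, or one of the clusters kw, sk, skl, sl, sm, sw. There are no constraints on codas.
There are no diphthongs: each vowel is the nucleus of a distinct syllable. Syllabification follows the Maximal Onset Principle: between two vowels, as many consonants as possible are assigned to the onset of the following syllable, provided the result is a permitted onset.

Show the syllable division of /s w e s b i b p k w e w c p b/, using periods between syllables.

Vowels present: e, i, e, c; each is a nucleus, giving 4 syllables.
σ1/σ2 boundary: /sb/ — longest licit onset from the right is /b/, leaving /s/ as coda.
σ2/σ3 boundary: /bpkw/ — longest licit onset from the right is /kw/, leaving /bp/ as coda.
σ3/σ4 boundary: just /w/ — single C goes to the following onset.

swes.bibp.kwe.wcpb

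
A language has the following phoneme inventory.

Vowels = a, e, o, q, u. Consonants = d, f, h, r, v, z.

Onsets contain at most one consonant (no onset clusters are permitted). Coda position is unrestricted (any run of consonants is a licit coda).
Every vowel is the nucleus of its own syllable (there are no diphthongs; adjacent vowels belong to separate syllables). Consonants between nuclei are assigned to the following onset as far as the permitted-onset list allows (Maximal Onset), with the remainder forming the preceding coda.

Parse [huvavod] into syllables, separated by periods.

Nuclei (vowels): u, a, o → 3 syllables.
Between /u/ (V1) and /a/ (V2): /v/ → onset of the next syllable (single consonants are always licit onsets).
Between /a/ (V2) and /o/ (V3): /v/ is a single consonant, so it becomes the next onset.

hu.va.vod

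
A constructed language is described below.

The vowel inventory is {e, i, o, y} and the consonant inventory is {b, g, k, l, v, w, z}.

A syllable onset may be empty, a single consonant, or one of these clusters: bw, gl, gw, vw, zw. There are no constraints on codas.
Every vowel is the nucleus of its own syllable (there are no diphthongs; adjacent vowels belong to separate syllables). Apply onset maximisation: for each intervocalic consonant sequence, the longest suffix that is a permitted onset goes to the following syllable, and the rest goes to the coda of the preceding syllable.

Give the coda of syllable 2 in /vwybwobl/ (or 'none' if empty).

bl

Nuclei (vowels): y, o → 2 syllables.
σ1/σ2 boundary: /bw/ is a licit onset in full, so it all attaches to the next syllable.
Syllabification: vwy.bwobl.
Syllable 2 is /bwobl/: onset /bw/, nucleus /o/, coda /bl/.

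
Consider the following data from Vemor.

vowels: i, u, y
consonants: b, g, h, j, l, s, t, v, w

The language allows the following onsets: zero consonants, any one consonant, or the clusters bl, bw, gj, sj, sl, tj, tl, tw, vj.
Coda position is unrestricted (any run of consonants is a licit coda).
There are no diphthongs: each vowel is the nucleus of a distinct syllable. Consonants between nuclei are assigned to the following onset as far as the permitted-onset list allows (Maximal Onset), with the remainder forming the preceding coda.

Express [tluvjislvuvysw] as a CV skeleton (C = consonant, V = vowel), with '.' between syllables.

Nuclei (vowels): u, i, u, y → 4 syllables.
σ1/σ2 boundary: /vj/ is a licit onset in full, so it all attaches to the next syllable.
σ2/σ3 boundary: cluster /slv/ — the longest permitted-onset suffix is /v/; onset = /v/, preceding coda = /sl/.
σ3/σ4 boundary: just /v/ — single C goes to the following onset.
Putting it together: tlu.vjisl.vu.vysw.
Mapping each syllable to C/V: /tlu/ → CCV, /vjisl/ → CCVCC, /vu/ → CV, /vysw/ → CVCC.

CCV.CCVCC.CV.CVCC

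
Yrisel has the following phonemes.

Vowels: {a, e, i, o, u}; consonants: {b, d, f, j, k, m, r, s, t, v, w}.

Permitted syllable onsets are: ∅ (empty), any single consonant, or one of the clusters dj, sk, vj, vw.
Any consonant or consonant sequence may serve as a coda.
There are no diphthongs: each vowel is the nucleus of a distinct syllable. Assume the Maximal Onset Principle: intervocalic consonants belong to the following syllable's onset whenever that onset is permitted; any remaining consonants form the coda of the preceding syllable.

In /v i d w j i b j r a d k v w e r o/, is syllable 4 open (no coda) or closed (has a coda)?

Vowels present: i, i, a, e, o; each is a nucleus, giving 5 syllables.
Between /i/ (V1) and /i/ (V2): /dwj/; trying suffixes from longest down, /j/ is the first permitted one, so coda /dw/ | onset /j/.
Between /i/ (V2) and /a/ (V3): /bjr/; trying suffixes from longest down, /r/ is the first permitted one, so coda /bj/ | onset /r/.
Between /a/ (V3) and /e/ (V4): cluster /dkvw/ — the longest permitted-onset suffix is /vw/; onset = /vw/, preceding coda = /dk/.
Between /e/ (V4) and /o/ (V5): /r/ → onset of the next syllable (single consonants are always licit onsets).
Syllabification: vidw.jibj.radk.vwe.ro.
Syllable 4 is /vwe/; it ends in its nucleus with no coda, so it is open.

open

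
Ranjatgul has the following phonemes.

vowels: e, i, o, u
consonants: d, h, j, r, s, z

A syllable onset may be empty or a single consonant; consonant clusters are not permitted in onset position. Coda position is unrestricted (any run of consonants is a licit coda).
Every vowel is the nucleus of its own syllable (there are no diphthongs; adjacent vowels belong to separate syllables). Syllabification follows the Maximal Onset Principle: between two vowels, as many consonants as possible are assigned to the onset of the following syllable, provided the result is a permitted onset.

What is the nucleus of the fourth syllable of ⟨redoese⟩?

e

Nuclei (vowels): e, o, e, e → 4 syllables.
The fourth nucleus (vowel 4 from the left) is /e/.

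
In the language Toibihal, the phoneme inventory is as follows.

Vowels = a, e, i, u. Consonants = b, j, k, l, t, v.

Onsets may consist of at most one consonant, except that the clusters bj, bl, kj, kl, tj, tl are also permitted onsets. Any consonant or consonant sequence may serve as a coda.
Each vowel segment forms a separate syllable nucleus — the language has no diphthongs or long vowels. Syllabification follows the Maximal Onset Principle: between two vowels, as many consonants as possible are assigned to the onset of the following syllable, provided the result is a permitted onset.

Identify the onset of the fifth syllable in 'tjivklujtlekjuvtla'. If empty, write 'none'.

The vowels are i, u, e, u, a — 5 nuclei, so 5 syllables.
/i…u/ gap (V1→V2): /vkl/ — longest licit onset from the right is /kl/, leaving /v/ as coda.
/u…e/ gap (V2→V3): /jtl/ — longest licit onset from the right is /tl/, leaving /j/ as coda.
/e…u/ gap (V3→V4): /kj/ — entire cluster is a permitted onset → onset /kj/, coda ∅.
/u…a/ gap (V4→V5): cluster /vtl/ — the longest permitted-onset suffix is /tl/; onset = /tl/, preceding coda = /v/.
Putting it together: tjiv.kluj.tle.kjuv.tla.
Syllable 5 is /tla/: onset /tl/, nucleus /a/, coda ∅.

tl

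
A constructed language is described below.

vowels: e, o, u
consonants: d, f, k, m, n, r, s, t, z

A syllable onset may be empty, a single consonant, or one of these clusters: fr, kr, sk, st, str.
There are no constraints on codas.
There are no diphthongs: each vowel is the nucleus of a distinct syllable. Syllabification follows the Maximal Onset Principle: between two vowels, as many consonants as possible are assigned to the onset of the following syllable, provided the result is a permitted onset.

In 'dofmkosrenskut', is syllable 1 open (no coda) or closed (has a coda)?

closed

The vowels are o, o, e, u — 4 nuclei, so 4 syllables.
Between /o/ (V1) and /o/ (V2): /fmk/ — longest licit onset from the right is /k/, leaving /fm/ as coda.
Between /o/ (V2) and /e/ (V3): cluster /sr/ — the longest permitted-onset suffix is /r/; onset = /r/, preceding coda = /s/.
Between /e/ (V3) and /u/ (V4): /nsk/ splits as /n/ + /sk/ (/sk/ is the longest suffix that is a licit onset).
Result: dofm.kos.ren.skut.
Syllable 1 is /dofm/ with coda /fm/, so it is closed.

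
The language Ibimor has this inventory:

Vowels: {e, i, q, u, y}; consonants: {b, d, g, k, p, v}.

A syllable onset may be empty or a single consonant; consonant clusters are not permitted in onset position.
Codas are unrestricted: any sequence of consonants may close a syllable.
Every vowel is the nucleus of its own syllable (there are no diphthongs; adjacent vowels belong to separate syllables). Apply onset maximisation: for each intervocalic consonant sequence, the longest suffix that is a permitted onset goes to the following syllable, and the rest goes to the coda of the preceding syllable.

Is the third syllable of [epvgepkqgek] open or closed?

Vowels present: e, e, q, e; each is a nucleus, giving 4 syllables.
V1 /e/ – V2 /e/: /pvg/ — longest licit onset from the right is /g/, leaving /pv/ as coda.
V2 /e/ – V3 /q/: cluster /pk/ — the longest permitted-onset suffix is /k/; onset = /k/, preceding coda = /p/.
V3 /q/ – V4 /e/: just /g/ — single C goes to the following onset.
Putting it together: epv.gep.kq.gek.
Syllable 3 is /kq/; it ends in its nucleus with no coda, so it is open.

open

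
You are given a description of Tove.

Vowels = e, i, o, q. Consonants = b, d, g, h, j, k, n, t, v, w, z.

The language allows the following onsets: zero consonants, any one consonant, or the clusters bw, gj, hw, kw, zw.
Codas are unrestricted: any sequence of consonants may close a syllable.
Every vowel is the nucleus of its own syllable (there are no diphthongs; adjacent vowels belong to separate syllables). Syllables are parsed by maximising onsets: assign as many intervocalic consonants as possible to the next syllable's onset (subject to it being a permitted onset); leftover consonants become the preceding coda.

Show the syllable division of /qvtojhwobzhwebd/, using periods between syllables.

Vowels present: q, o, o, e; each is a nucleus, giving 4 syllables.
/q…o/ gap (V1→V2): /vt/; trying suffixes from longest down, /t/ is the first permitted one, so coda /v/ | onset /t/.
/o…o/ gap (V2→V3): /jhw/ splits as /j/ + /hw/ (/hw/ is the longest suffix that is a licit onset).
/o…e/ gap (V3→V4): /bzhw/; trying suffixes from longest down, /hw/ is the first permitted one, so coda /bz/ | onset /hw/.

qv.toj.hwobz.hwebd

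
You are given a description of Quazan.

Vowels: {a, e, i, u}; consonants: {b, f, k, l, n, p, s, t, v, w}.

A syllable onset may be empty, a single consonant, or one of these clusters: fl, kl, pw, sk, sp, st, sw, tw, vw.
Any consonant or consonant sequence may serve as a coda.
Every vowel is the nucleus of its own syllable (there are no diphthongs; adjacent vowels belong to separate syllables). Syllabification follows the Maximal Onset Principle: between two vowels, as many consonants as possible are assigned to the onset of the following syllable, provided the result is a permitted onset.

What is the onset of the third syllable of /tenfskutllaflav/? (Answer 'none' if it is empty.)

l

The vowels are e, u, a, a — 4 nuclei, so 4 syllables.
V1 /e/ – V2 /u/: cluster /nfsk/ — the longest permitted-onset suffix is /sk/; onset = /sk/, preceding coda = /nf/.
V2 /u/ – V3 /a/: /tll/ splits as /tl/ + /l/ (/l/ is the longest suffix that is a licit onset).
V3 /a/ – V4 /a/: /fl/ — entire cluster is a permitted onset → onset /fl/, coda ∅.
Result: tenf.skutl.la.flav.
Syllable 3 is /la/: onset /l/, nucleus /a/, coda ∅.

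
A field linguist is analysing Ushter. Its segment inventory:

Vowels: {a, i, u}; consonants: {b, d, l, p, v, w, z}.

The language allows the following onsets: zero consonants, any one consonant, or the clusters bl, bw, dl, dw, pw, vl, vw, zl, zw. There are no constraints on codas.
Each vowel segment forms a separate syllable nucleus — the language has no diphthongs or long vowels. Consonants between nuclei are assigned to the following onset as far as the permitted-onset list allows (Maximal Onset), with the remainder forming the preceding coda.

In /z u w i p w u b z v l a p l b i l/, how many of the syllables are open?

The vowels are u, i, u, a, i — 5 nuclei, so 5 syllables.
V1 /u/ – V2 /i/: /w/ is a single consonant, so it becomes the next onset.
V2 /i/ – V3 /u/: /pw/ is a licit onset in full, so it all attaches to the next syllable.
V3 /u/ – V4 /a/: /bzvl/; trying suffixes from longest down, /vl/ is the first permitted one, so coda /bz/ | onset /vl/.
V4 /a/ – V5 /i/: cluster /plb/ — the longest permitted-onset suffix is /b/; onset = /b/, preceding coda = /pl/.
So the parse is zu.wi.pwubz.vlapl.bil.
Classifying each syllable: /zu/ (open), /wi/ (open), /pwubz/ (closed), /vlapl/ (closed), /bil/ (closed).
Open syllables: 2.

2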